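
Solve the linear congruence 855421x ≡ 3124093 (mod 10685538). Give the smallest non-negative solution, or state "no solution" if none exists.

3293377

First find gcd(855421, 10685538):
10685538 = 12·855421 + 420486
855421 = 2·420486 + 14449
420486 = 29·14449 + 1465
14449 = 9·1465 + 1264
1465 = 1·1264 + 201
1264 = 6·201 + 58
201 = 3·58 + 27
58 = 2·27 + 4
27 = 6·4 + 3
4 = 1·3 + 1
3 = 3·1 + 0
gcd = 1, so a unique solution mod 10685538 exists.
Back-substitute for the Bézout coefficients:
1 = 4 − 3
1 = −27 + 7·4
1 = 7·58 − 15·27
1 = −15·201 + 52·58
1 = 52·1264 − 327·201
1 = −327·1465 + 379·1264
1 = 379·14449 − 3738·1465
1 = −3738·420486 + 108781·14449
1 = 108781·855421 − 221300·420486
1 = −221300·10685538 + 2764381·855421
So 855421·(2764381) ≡ 1 (mod 10685538), giving 855421⁻¹ ≡ 2764381.
x ≡ 855421⁻¹·3124093 ≡ 2764381·3124093 ≡ 3293377 (mod 10685538).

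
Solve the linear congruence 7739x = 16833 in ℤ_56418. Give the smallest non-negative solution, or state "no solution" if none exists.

30657

First find gcd(7739, 56418):
56418 = 7×7739 + 2245
7739 = 3×2245 + 1004
2245 = 2×1004 + 237
1004 = 4×237 + 56
237 = 4×56 + 13
56 = 4×13 + 4
13 = 3×4 + 1
4 = 4×1 + 0
gcd = 1, so a unique solution mod 56418 exists.
Back-substitute for the Bézout coefficients:
1 = 13 − 3·4
1 = −3·56 + 13·13
1 = 13·237 − 55·56
1 = −55·1004 + 233·237
1 = 233·2245 − 521·1004
1 = −521·7739 + 1796·2245
1 = 1796·56418 − 13093·7739
So 7739·(-13093) ≡ 1 (mod 56418), giving 7739⁻¹ ≡ 43325.
x ≡ 7739⁻¹·16833 ≡ 43325·16833 ≡ 30657 (mod 56418).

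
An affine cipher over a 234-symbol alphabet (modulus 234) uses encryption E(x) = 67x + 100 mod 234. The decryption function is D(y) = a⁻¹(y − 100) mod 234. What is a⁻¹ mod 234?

gcd(234, 67) by repeated division:
234 = 3·67 + 33
67 = 2·33 + 1
33 = 33·1 + 0
The gcd is 1. Working backward:
1 = 67 − 2·33
1 = −2·234 + 7·67
So 67·7 ≡ 1 (mod 234).

7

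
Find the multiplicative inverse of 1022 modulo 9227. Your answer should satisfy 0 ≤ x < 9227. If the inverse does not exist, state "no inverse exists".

Apply the Euclidean algorithm to 9227 and 1022:
9227 = 9*1022 + 29
1022 = 35*29 + 7
29 = 4*7 + 1
7 = 7*1 + 0
gcd = 1, so the inverse exists. Back-substitute:
1 = 29 − 4·7
1 = −4·1022 + 141·29
1 = 141·9227 − 1273·1022
So 1022·(-1273) ≡ 1 (mod 9227), and -1273 ≡ 7954 (mod 9227).

7954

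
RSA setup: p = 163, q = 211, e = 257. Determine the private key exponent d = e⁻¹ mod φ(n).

23033

φ(n) = (p−1)(q−1) = 162·210 = 34020.
Need d with 257·d ≡ 1 (mod 34020). Apply the extended Euclidean algorithm:
34020 = 132*257 + 96
257 = 2*96 + 65
96 = 1*65 + 31
65 = 2*31 + 3
31 = 10*3 + 1
3 = 3*1 + 0
Back-substitute:
1 = 31 − 10·3
1 = −10·65 + 21·31
1 = 21·96 − 31·65
1 = −31·257 + 83·96
1 = 83·34020 − 10987·257
So 257·(-10987) ≡ 1 (mod 34020), hence d ≡ -10987 ≡ 23033 (mod 34020).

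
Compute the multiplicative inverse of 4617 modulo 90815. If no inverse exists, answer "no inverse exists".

28108

Apply the Euclidean algorithm to 90815 and 4617:
90815 = 19*4617 + 3092
4617 = 1*3092 + 1525
3092 = 2*1525 + 42
1525 = 36*42 + 13
42 = 3*13 + 3
13 = 4*3 + 1
3 = 3*1 + 0
Since gcd(4617, 90815) = 1, back-substitute to write 1 as a combination:
1 = 13 − 4·3
1 = −4·42 + 13·13
1 = 13·1525 − 472·42
1 = −472·3092 + 957·1525
1 = 957·4617 − 1429·3092
1 = −1429·90815 + 28108·4617
So 4617·28108 ≡ 1 (mod 90815).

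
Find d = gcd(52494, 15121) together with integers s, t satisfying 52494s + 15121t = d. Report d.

Euclidean algorithm:
52494 = 3*15121 + 7131
15121 = 2*7131 + 859
7131 = 8*859 + 259
859 = 3*259 + 82
259 = 3*82 + 13
82 = 6*13 + 4
13 = 3*4 + 1
4 = 4*1 + 0
gcd(52494, 15121) = 1.
Back-substituting:
1 = 13 − 3·4
1 = −3·82 + 19·13
1 = 19·259 − 60·82
1 = −60·859 + 199·259
1 = 199·7131 − 1652·859
1 = −1652·15121 + 3503·7131
1 = 3503·52494 − 12161·15121
So 1 = (3503)·52494 + (-12161)·15121.

1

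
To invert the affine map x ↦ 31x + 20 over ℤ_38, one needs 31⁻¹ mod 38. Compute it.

27

Apply the Euclidean algorithm to 38 and 31:
38 = 1×31 + 7
31 = 4×7 + 3
7 = 2×3 + 1
3 = 3×1 + 0
Since gcd(31, 38) = 1, back-substitute to write 1 as a combination:
1 = 7 − 2·3
1 = −2·31 + 9·7
1 = 9·38 − 11·31
Hence 31⁻¹ ≡ -11 ≡ 27 (mod 38).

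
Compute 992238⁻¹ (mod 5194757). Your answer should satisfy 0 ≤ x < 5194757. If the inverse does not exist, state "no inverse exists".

4218623

Apply the Euclidean algorithm to 5194757 and 992238:
5194757 = 5×992238 + 233567
992238 = 4×233567 + 57970
233567 = 4×57970 + 1687
57970 = 34×1687 + 612
1687 = 2×612 + 463
612 = 1×463 + 149
463 = 3×149 + 16
149 = 9×16 + 5
16 = 3×5 + 1
5 = 5×1 + 0
Since gcd(992238, 5194757) = 1, back-substitute to write 1 as a combination:
1 = 16 − 3·5
1 = −3·149 + 28·16
1 = 28·463 − 87·149
1 = −87·612 + 115·463
1 = 115·1687 − 317·612
1 = −317·57970 + 10893·1687
1 = 10893·233567 − 43889·57970
1 = −43889·992238 + 186449·233567
1 = 186449·5194757 − 976134·992238
So 992238·(-976134) ≡ 1 (mod 5194757), and -976134 ≡ 4218623 (mod 5194757).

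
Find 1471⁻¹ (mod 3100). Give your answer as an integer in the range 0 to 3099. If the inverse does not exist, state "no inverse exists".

2531

Run Euclid on (3100, 1471):
3100 = 2·1471 + 158
1471 = 9·158 + 49
158 = 3·49 + 11
49 = 4·11 + 5
11 = 2·5 + 1
5 = 5·1 + 0
gcd = 1, so the inverse exists. Back-substitute:
1 = 11 − 2·5
1 = −2·49 + 9·11
1 = 9·158 − 29·49
1 = −29·1471 + 270·158
1 = 270·3100 − 569·1471
Hence 1471⁻¹ ≡ -569 ≡ 2531 (mod 3100).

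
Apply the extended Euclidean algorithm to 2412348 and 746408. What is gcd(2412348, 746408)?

Apply Euclid's algorithm to 2412348 and 746408:
2412348 = 3×746408 + 173124
746408 = 4×173124 + 53912
173124 = 3×53912 + 11388
53912 = 4×11388 + 8360
11388 = 1×8360 + 3028
8360 = 2×3028 + 2304
3028 = 1×2304 + 724
2304 = 3×724 + 132
724 = 5×132 + 64
132 = 2×64 + 4
64 = 16×4 + 0
gcd(2412348, 746408) = 4.
Express as a combination:
4 = 132 − 2·64
4 = −2·724 + 11·132
4 = 11·2304 − 35·724
4 = −35·3028 + 46·2304
4 = 46·8360 − 127·3028
4 = −127·11388 + 173·8360
4 = 173·53912 − 819·11388
4 = −819·173124 + 2630·53912
4 = 2630·746408 − 11339·173124
4 = −11339·2412348 + 36647·746408
So 4 = (-11339)·2412348 + (36647)·746408.

4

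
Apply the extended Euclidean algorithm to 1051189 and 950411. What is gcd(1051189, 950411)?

Apply Euclid's algorithm to 1051189 and 950411:
1051189 = 1·950411 + 100778
950411 = 9·100778 + 43409
100778 = 2·43409 + 13960
43409 = 3·13960 + 1529
13960 = 9·1529 + 199
1529 = 7·199 + 136
199 = 1·136 + 63
136 = 2·63 + 10
63 = 6·10 + 3
10 = 3·3 + 1
3 = 3·1 + 0
gcd(1051189, 950411) = 1.
Working backward:
1 = 10 − 3·3
1 = −3·63 + 19·10
1 = 19·136 − 41·63
1 = −41·199 + 60·136
1 = 60·1529 − 461·199
1 = −461·13960 + 4209·1529
1 = 4209·43409 − 13088·13960
1 = −13088·100778 + 30385·43409
1 = 30385·950411 − 286553·100778
1 = −286553·1051189 + 316938·950411
So 1 = (-286553)·1051189 + (316938)·950411.

1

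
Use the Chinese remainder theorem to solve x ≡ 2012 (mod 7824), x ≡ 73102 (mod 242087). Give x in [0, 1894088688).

535085372

Write x = 2012 + 7824·k. Then 7824·k ≡ 73102 − 2012 ≡ 71090 (mod 242087).
Need 7824⁻¹ mod 242087. Extended Euclid on (242087, 7824):
242087 = 30*7824 + 7367
7824 = 1*7367 + 457
7367 = 16*457 + 55
457 = 8*55 + 17
55 = 3*17 + 4
17 = 4*4 + 1
4 = 4*1 + 0
Back-substitute:
1 = 17 − 4·4
1 = −4·55 + 13·17
1 = 13·457 − 108·55
1 = −108·7367 + 1741·457
1 = 1741·7824 − 1849·7367
1 = −1849·242087 + 57211·7824
7824⁻¹ ≡ 57211 (mod 242087), so k ≡ 57211·71090 ≡ 68390 (mod 242087).
x = 2012 + 7824·68390 = 535085372.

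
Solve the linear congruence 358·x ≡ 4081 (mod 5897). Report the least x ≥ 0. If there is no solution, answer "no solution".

First find gcd(358, 5897):
5897 = 16*358 + 169
358 = 2*169 + 20
169 = 8*20 + 9
20 = 2*9 + 2
9 = 4*2 + 1
2 = 2*1 + 0
gcd = 1, so a unique solution mod 5897 exists.
Back-substitute for the Bézout coefficients:
1 = 9 − 4·2
1 = −4·20 + 9·9
1 = 9·169 − 76·20
1 = −76·358 + 161·169
1 = 161·5897 − 2652·358
So 358·(-2652) ≡ 1 (mod 5897), giving 358⁻¹ ≡ 3245.
x ≡ 358⁻¹·4081 ≡ 3245·4081 ≡ 4080 (mod 5897).

4080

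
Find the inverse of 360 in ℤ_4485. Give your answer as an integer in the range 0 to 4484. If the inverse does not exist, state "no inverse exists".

no inverse exists

Compute gcd(360, 4485):
4485 = 12·360 + 165
360 = 2·165 + 30
165 = 5·30 + 15
30 = 2·15 + 0
The gcd is 15, not 1, hence no inverse exists.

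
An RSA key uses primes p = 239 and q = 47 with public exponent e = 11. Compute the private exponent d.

6967

φ(n) = (p−1)(q−1) = 238·46 = 10948.
Need d with 11·d ≡ 1 (mod 10948). Apply the extended Euclidean algorithm:
10948 = 995·11 + 3
11 = 3·3 + 2
3 = 1·2 + 1
2 = 2·1 + 0
Back-substitute:
1 = 3 − 2
1 = −11 + 4·3
1 = 4·10948 − 3981·11
So 11·(-3981) ≡ 1 (mod 10948), hence d ≡ -3981 ≡ 6967 (mod 10948).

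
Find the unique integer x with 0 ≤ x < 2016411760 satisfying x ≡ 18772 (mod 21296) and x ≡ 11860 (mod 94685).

Write x = 18772 + 21296·k. Then 21296·k ≡ 11860 − 18772 ≡ 87773 (mod 94685).
Need 21296⁻¹ mod 94685. Extended Euclid on (94685, 21296):
94685 = 4*21296 + 9501
21296 = 2*9501 + 2294
9501 = 4*2294 + 325
2294 = 7*325 + 19
325 = 17*19 + 2
19 = 9*2 + 1
2 = 2*1 + 0
Back-substitute:
1 = 19 − 9·2
1 = −9·325 + 154·19
1 = 154·2294 − 1087·325
1 = −1087·9501 + 4502·2294
1 = 4502·21296 − 10091·9501
1 = −10091·94685 + 44866·21296
21296⁻¹ ≡ 44866 (mod 94685), so k ≡ 44866·87773 ≡ 74268 (mod 94685).
x = 18772 + 21296·74268 = 1581630100.

1581630100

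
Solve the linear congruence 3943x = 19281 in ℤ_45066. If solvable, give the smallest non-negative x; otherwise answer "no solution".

First find gcd(3943, 45066):
45066 = 11×3943 + 1693
3943 = 2×1693 + 557
1693 = 3×557 + 22
557 = 25×22 + 7
22 = 3×7 + 1
7 = 7×1 + 0
gcd = 1, so a unique solution mod 45066 exists.
Back-substitute for the Bézout coefficients:
1 = 22 − 3·7
1 = −3·557 + 76·22
1 = 76·1693 − 231·557
1 = −231·3943 + 538·1693
1 = 538·45066 − 6149·3943
So 3943·(-6149) ≡ 1 (mod 45066), giving 3943⁻¹ ≡ 38917.
x ≡ 3943⁻¹·19281 ≡ 38917·19281 ≡ 9777 (mod 45066).

9777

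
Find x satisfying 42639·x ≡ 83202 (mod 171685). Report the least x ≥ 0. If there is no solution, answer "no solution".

First find gcd(42639, 171685):
171685 = 4*42639 + 1129
42639 = 37*1129 + 866
1129 = 1*866 + 263
866 = 3*263 + 77
263 = 3*77 + 32
77 = 2*32 + 13
32 = 2*13 + 6
13 = 2*6 + 1
6 = 6*1 + 0
gcd = 1, so a unique solution mod 171685 exists.
Back-substitute for the Bézout coefficients:
1 = 13 − 2·6
1 = −2·32 + 5·13
1 = 5·77 − 12·32
1 = −12·263 + 41·77
1 = 41·866 − 135·263
1 = −135·1129 + 176·866
1 = 176·42639 − 6647·1129
1 = −6647·171685 + 26764·42639
So 42639·(26764) ≡ 1 (mod 171685), giving 42639⁻¹ ≡ 26764.
x ≡ 42639⁻¹·83202 ≡ 26764·83202 ≡ 63878 (mod 171685).

63878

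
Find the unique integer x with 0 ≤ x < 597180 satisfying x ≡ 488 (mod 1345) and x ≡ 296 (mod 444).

Write x = 488 + 1345·k. Then 1345·k ≡ 296 − 488 ≡ 252 (mod 444).
Need 1345⁻¹ mod 444. Extended Euclid on (444, 13):
444 = 34*13 + 2
13 = 6*2 + 1
2 = 2*1 + 0
Back-substitute:
1 = 13 − 6·2
1 = −6·444 + 205·13
1345⁻¹ ≡ 205 (mod 444), so k ≡ 205·252 ≡ 156 (mod 444).
x = 488 + 1345·156 = 210308.

210308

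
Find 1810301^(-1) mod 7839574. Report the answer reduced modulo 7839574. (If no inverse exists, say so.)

5952833

Extended Euclidean algorithm:
7839574 = 4*1810301 + 598370
1810301 = 3*598370 + 15191
598370 = 39*15191 + 5921
15191 = 2*5921 + 3349
5921 = 1*3349 + 2572
3349 = 1*2572 + 777
2572 = 3*777 + 241
777 = 3*241 + 54
241 = 4*54 + 25
54 = 2*25 + 4
25 = 6*4 + 1
4 = 4*1 + 0
The gcd is 1. Working backward:
1 = 25 − 6·4
1 = −6·54 + 13·25
1 = 13·241 − 58·54
1 = −58·777 + 187·241
1 = 187·2572 − 619·777
1 = −619·3349 + 806·2572
1 = 806·5921 − 1425·3349
1 = −1425·15191 + 3656·5921
1 = 3656·598370 − 144009·15191
1 = −144009·1810301 + 435683·598370
1 = 435683·7839574 − 1886741·1810301
Hence 1810301⁻¹ ≡ -1886741 ≡ 5952833 (mod 7839574).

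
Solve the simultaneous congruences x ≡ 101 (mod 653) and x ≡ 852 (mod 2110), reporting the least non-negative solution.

17732

Write x = 101 + 653·k. Then 653·k ≡ 852 − 101 ≡ 751 (mod 2110).
Need 653⁻¹ mod 2110. Extended Euclid on (2110, 653):
2110 = 3×653 + 151
653 = 4×151 + 49
151 = 3×49 + 4
49 = 12×4 + 1
4 = 4×1 + 0
Back-substitute:
1 = 49 − 12·4
1 = −12·151 + 37·49
1 = 37·653 − 160·151
1 = −160·2110 + 517·653
653⁻¹ ≡ 517 (mod 2110), so k ≡ 517·751 ≡ 27 (mod 2110).
x = 101 + 653·27 = 17732.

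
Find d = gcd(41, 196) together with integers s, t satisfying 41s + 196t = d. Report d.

Apply Euclid's algorithm to 196 and 41:
196 = 4·41 + 32
41 = 1·32 + 9
32 = 3·9 + 5
9 = 1·5 + 4
5 = 1·4 + 1
4 = 4·1 + 0
gcd(41, 196) = 1.
Back-substituting:
1 = 5 − 4
1 = −9 + 2·5
1 = 2·32 − 7·9
1 = −7·41 + 9·32
1 = 9·196 − 43·41
So 1 = (9)·196 + (-43)·41.

1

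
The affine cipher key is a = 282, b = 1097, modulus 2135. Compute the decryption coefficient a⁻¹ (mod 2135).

Apply the Euclidean algorithm to 2135 and 282:
2135 = 7*282 + 161
282 = 1*161 + 121
161 = 1*121 + 40
121 = 3*40 + 1
40 = 40*1 + 0
Since gcd(282, 2135) = 1, back-substitute to write 1 as a combination:
1 = 121 − 3·40
1 = −3·161 + 4·121
1 = 4·282 − 7·161
1 = −7·2135 + 53·282
So 282·53 ≡ 1 (mod 2135).

53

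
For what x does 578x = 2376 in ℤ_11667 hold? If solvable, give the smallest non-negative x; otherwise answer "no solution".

11550

First find gcd(578, 11667):
11667 = 20*578 + 107
578 = 5*107 + 43
107 = 2*43 + 21
43 = 2*21 + 1
21 = 21*1 + 0
gcd = 1, so a unique solution mod 11667 exists.
Back-substitute for the Bézout coefficients:
1 = 43 − 2·21
1 = −2·107 + 5·43
1 = 5·578 − 27·107
1 = −27·11667 + 545·578
So 578·(545) ≡ 1 (mod 11667), giving 578⁻¹ ≡ 545.
x ≡ 578⁻¹·2376 ≡ 545·2376 ≡ 11550 (mod 11667).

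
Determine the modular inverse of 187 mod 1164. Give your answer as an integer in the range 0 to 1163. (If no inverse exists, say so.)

Apply the Euclidean algorithm to 1164 and 187:
1164 = 6*187 + 42
187 = 4*42 + 19
42 = 2*19 + 4
19 = 4*4 + 3
4 = 1*3 + 1
3 = 3*1 + 0
The gcd is 1. Working backward:
1 = 4 − 3
1 = −19 + 5·4
1 = 5·42 − 11·19
1 = −11·187 + 49·42
1 = 49·1164 − 305·187
So 187·(-305) ≡ 1 (mod 1164), and -305 ≡ 859 (mod 1164).

859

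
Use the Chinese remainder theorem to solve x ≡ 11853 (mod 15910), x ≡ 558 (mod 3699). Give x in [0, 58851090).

2016513

Write x = 11853 + 15910·k. Then 15910·k ≡ 558 − 11853 ≡ 3501 (mod 3699).
Need 15910⁻¹ mod 3699. Extended Euclid on (3699, 1114):
3699 = 3·1114 + 357
1114 = 3·357 + 43
357 = 8·43 + 13
43 = 3·13 + 4
13 = 3·4 + 1
4 = 4·1 + 0
Back-substitute:
1 = 13 − 3·4
1 = −3·43 + 10·13
1 = 10·357 − 83·43
1 = −83·1114 + 259·357
1 = 259·3699 − 860·1114
15910⁻¹ ≡ 2839 (mod 3699), so k ≡ 2839·3501 ≡ 126 (mod 3699).
x = 11853 + 15910·126 = 2016513.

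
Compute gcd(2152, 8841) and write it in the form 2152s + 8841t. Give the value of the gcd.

Euclidean algorithm:
8841 = 4·2152 + 233
2152 = 9·233 + 55
233 = 4·55 + 13
55 = 4·13 + 3
13 = 4·3 + 1
3 = 3·1 + 0
gcd(2152, 8841) = 1.
Back-substituting:
1 = 13 − 4·3
1 = −4·55 + 17·13
1 = 17·233 − 72·55
1 = −72·2152 + 665·233
1 = 665·8841 − 2732·2152
So 1 = (665)·8841 + (-2732)·2152.

1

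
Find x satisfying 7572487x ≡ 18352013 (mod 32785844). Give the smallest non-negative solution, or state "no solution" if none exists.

gcd(7572487, 32785844):
32785844 = 4×7572487 + 2495896
7572487 = 3×2495896 + 84799
2495896 = 29×84799 + 36725
84799 = 2×36725 + 11349
36725 = 3×11349 + 2678
11349 = 4×2678 + 637
2678 = 4×637 + 130
637 = 4×130 + 117
130 = 1×117 + 13
117 = 9×13 + 0
gcd = 13, but 13 ∤ 18352013, so the congruence has no solution.

no solution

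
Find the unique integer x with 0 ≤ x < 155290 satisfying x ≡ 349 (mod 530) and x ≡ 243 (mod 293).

62359

Write x = 349 + 530·k. Then 530·k ≡ 243 − 349 ≡ 187 (mod 293).
Need 530⁻¹ mod 293. Extended Euclid on (293, 237):
293 = 1*237 + 56
237 = 4*56 + 13
56 = 4*13 + 4
13 = 3*4 + 1
4 = 4*1 + 0
Back-substitute:
1 = 13 − 3·4
1 = −3·56 + 13·13
1 = 13·237 − 55·56
1 = −55·293 + 68·237
530⁻¹ ≡ 68 (mod 293), so k ≡ 68·187 ≡ 117 (mod 293).
x = 349 + 530·117 = 62359.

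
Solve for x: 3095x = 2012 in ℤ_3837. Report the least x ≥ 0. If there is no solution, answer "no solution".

49

First find gcd(3095, 3837):
3837 = 1×3095 + 742
3095 = 4×742 + 127
742 = 5×127 + 107
127 = 1×107 + 20
107 = 5×20 + 7
20 = 2×7 + 6
7 = 1×6 + 1
6 = 6×1 + 0
gcd = 1, so a unique solution mod 3837 exists.
Back-substitute for the Bézout coefficients:
1 = 7 − 6
1 = −20 + 3·7
1 = 3·107 − 16·20
1 = −16·127 + 19·107
1 = 19·742 − 111·127
1 = −111·3095 + 463·742
1 = 463·3837 − 574·3095
So 3095·(-574) ≡ 1 (mod 3837), giving 3095⁻¹ ≡ 3263.
x ≡ 3095⁻¹·2012 ≡ 3263·2012 ≡ 49 (mod 3837).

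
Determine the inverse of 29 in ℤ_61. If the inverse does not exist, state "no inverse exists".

40

Apply the Euclidean algorithm to 61 and 29:
61 = 2·29 + 3
29 = 9·3 + 2
3 = 1·2 + 1
2 = 2·1 + 0
The gcd is 1. Working backward:
1 = 3 − 2
1 = −29 + 10·3
1 = 10·61 − 21·29
Hence 29⁻¹ ≡ -21 ≡ 40 (mod 61).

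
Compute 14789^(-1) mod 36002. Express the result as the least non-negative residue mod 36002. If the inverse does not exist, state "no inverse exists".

Apply the Euclidean algorithm to 36002 and 14789:
36002 = 2·14789 + 6424
14789 = 2·6424 + 1941
6424 = 3·1941 + 601
1941 = 3·601 + 138
601 = 4·138 + 49
138 = 2·49 + 40
49 = 1·40 + 9
40 = 4·9 + 4
9 = 2·4 + 1
4 = 4·1 + 0
The gcd is 1. Working backward:
1 = 9 − 2·4
1 = −2·40 + 9·9
1 = 9·49 − 11·40
1 = −11·138 + 31·49
1 = 31·601 − 135·138
1 = −135·1941 + 436·601
1 = 436·6424 − 1443·1941
1 = −1443·14789 + 3322·6424
1 = 3322·36002 − 8087·14789
Thus 14789·(-8087) ≡ 1 (mod 36002); reducing, -8087 mod 36002 = 27915.

27915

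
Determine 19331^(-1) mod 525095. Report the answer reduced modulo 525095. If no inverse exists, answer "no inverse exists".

150811

gcd(525095, 19331) by repeated division:
525095 = 27*19331 + 3158
19331 = 6*3158 + 383
3158 = 8*383 + 94
383 = 4*94 + 7
94 = 13*7 + 3
7 = 2*3 + 1
3 = 3*1 + 0
gcd = 1, so the inverse exists. Back-substitute:
1 = 7 − 2·3
1 = −2·94 + 27·7
1 = 27·383 − 110·94
1 = −110·3158 + 907·383
1 = 907·19331 − 5552·3158
1 = −5552·525095 + 150811·19331
So 19331·150811 ≡ 1 (mod 525095).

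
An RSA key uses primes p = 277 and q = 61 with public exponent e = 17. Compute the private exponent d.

φ(n) = (p−1)(q−1) = 276·60 = 16560.
Need d with 17·d ≡ 1 (mod 16560). Apply the extended Euclidean algorithm:
16560 = 974×17 + 2
17 = 8×2 + 1
2 = 2×1 + 0
Back-substitute:
1 = 17 − 8·2
1 = −8·16560 + 7793·17
So 17·7793 ≡ 1 (mod 16560), hence d = 7793.

7793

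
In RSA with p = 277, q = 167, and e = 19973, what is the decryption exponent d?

φ(n) = (p−1)(q−1) = 276·166 = 45816.
Need d with 19973·d ≡ 1 (mod 45816). Apply the extended Euclidean algorithm:
45816 = 2*19973 + 5870
19973 = 3*5870 + 2363
5870 = 2*2363 + 1144
2363 = 2*1144 + 75
1144 = 15*75 + 19
75 = 3*19 + 18
19 = 1*18 + 1
18 = 18*1 + 0
Back-substitute:
1 = 19 − 18
1 = −75 + 4·19
1 = 4·1144 − 61·75
1 = −61·2363 + 126·1144
1 = 126·5870 − 313·2363
1 = −313·19973 + 1065·5870
1 = 1065·45816 − 2443·19973
So 19973·(-2443) ≡ 1 (mod 45816), hence d ≡ -2443 ≡ 43373 (mod 45816).

43373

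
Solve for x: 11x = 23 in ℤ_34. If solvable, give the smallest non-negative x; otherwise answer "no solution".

First find gcd(11, 34):
34 = 3×11 + 1
11 = 11×1 + 0
gcd = 1, so a unique solution mod 34 exists.
Back-substitute for the Bézout coefficients:
1 = 34 − 3·11
So 11·(-3) ≡ 1 (mod 34), giving 11⁻¹ ≡ 31.
x ≡ 11⁻¹·23 ≡ 31·23 ≡ 33 (mod 34).

33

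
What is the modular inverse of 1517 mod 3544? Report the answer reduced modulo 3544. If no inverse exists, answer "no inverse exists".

gcd(3544, 1517) by repeated division:
3544 = 2×1517 + 510
1517 = 2×510 + 497
510 = 1×497 + 13
497 = 38×13 + 3
13 = 4×3 + 1
3 = 3×1 + 0
The gcd is 1. Working backward:
1 = 13 − 4·3
1 = −4·497 + 153·13
1 = 153·510 − 157·497
1 = −157·1517 + 467·510
1 = 467·3544 − 1091·1517
Hence 1517⁻¹ ≡ -1091 ≡ 2453 (mod 3544).

2453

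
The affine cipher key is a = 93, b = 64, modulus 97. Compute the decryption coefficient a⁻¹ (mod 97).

24

Run Euclid on (97, 93):
97 = 1×93 + 4
93 = 23×4 + 1
4 = 4×1 + 0
Since gcd(93, 97) = 1, back-substitute to write 1 as a combination:
1 = 93 − 23·4
1 = −23·97 + 24·93
So 93·24 ≡ 1 (mod 97).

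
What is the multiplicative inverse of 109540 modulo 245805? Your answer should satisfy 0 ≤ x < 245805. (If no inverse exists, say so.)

no inverse exists

Compute gcd(109540, 245805):
245805 = 2×109540 + 26725
109540 = 4×26725 + 2640
26725 = 10×2640 + 325
2640 = 8×325 + 40
325 = 8×40 + 5
40 = 8×5 + 0
Since gcd = 5 > 1, 109540 is not a unit mod 245805.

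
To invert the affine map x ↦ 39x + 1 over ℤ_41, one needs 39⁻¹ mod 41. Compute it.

Extended Euclidean algorithm:
41 = 1*39 + 2
39 = 19*2 + 1
2 = 2*1 + 0
gcd = 1, so the inverse exists. Back-substitute:
1 = 39 − 19·2
1 = −19·41 + 20·39
So 39·20 ≡ 1 (mod 41).

20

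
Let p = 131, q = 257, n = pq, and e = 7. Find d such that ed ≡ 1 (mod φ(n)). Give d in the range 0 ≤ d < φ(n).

φ(n) = (p−1)(q−1) = 130·256 = 33280.
Need d with 7·d ≡ 1 (mod 33280). Apply the extended Euclidean algorithm:
33280 = 4754*7 + 2
7 = 3*2 + 1
2 = 2*1 + 0
Back-substitute:
1 = 7 − 3·2
1 = −3·33280 + 14263·7
So 7·14263 ≡ 1 (mod 33280), hence d = 14263.

14263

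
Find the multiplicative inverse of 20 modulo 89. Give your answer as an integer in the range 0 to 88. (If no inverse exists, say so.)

Apply the Euclidean algorithm to 89 and 20:
89 = 4·20 + 9
20 = 2·9 + 2
9 = 4·2 + 1
2 = 2·1 + 0
The gcd is 1. Working backward:
1 = 9 − 4·2
1 = −4·20 + 9·9
1 = 9·89 − 40·20
Thus 20·(-40) ≡ 1 (mod 89); reducing, -40 mod 89 = 49.

49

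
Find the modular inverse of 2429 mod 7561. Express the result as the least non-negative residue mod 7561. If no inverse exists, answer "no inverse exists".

Apply the Euclidean algorithm to 7561 and 2429:
7561 = 3*2429 + 274
2429 = 8*274 + 237
274 = 1*237 + 37
237 = 6*37 + 15
37 = 2*15 + 7
15 = 2*7 + 1
7 = 7*1 + 0
gcd = 1, so the inverse exists. Back-substitute:
1 = 15 − 2·7
1 = −2·37 + 5·15
1 = 5·237 − 32·37
1 = −32·274 + 37·237
1 = 37·2429 − 328·274
1 = −328·7561 + 1021·2429
So 2429·1021 ≡ 1 (mod 7561).

1021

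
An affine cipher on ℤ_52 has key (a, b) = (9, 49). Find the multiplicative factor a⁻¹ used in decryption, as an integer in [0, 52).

Apply the Euclidean algorithm to 52 and 9:
52 = 5×9 + 7
9 = 1×7 + 2
7 = 3×2 + 1
2 = 2×1 + 0
The gcd is 1. Working backward:
1 = 7 − 3·2
1 = −3·9 + 4·7
1 = 4·52 − 23·9
So 9·(-23) ≡ 1 (mod 52), and -23 ≡ 29 (mod 52).

29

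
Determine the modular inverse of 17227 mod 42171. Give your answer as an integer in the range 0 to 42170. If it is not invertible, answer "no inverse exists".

23755

gcd(42171, 17227) by repeated division:
42171 = 2×17227 + 7717
17227 = 2×7717 + 1793
7717 = 4×1793 + 545
1793 = 3×545 + 158
545 = 3×158 + 71
158 = 2×71 + 16
71 = 4×16 + 7
16 = 2×7 + 2
7 = 3×2 + 1
2 = 2×1 + 0
The gcd is 1. Working backward:
1 = 7 − 3·2
1 = −3·16 + 7·7
1 = 7·71 − 31·16
1 = −31·158 + 69·71
1 = 69·545 − 238·158
1 = −238·1793 + 783·545
1 = 783·7717 − 3370·1793
1 = −3370·17227 + 7523·7717
1 = 7523·42171 − 18416·17227
So 17227·(-18416) ≡ 1 (mod 42171), and -18416 ≡ 23755 (mod 42171).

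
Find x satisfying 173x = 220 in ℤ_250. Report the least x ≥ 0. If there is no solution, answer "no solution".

First find gcd(173, 250):
250 = 1×173 + 77
173 = 2×77 + 19
77 = 4×19 + 1
19 = 19×1 + 0
gcd = 1, so a unique solution mod 250 exists.
Back-substitute for the Bézout coefficients:
1 = 77 − 4·19
1 = −4·173 + 9·77
1 = 9·250 − 13·173
So 173·(-13) ≡ 1 (mod 250), giving 173⁻¹ ≡ 237.
x ≡ 173⁻¹·220 ≡ 237·220 ≡ 140 (mod 250).

140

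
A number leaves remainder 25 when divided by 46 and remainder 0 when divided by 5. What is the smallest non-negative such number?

25

Write x = 25 + 46·k. Then 46·k ≡ 0 − 25 ≡ 0 (mod 5).
Need 46⁻¹ mod 5. Extended Euclid on (5, 1):
5 = 5*1 + 0
46⁻¹ ≡ 1 (mod 5), so k ≡ 1·0 ≡ 0 (mod 5).
x = 25 + 46·0 = 25.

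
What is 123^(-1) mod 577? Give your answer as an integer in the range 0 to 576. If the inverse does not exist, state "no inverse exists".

319

gcd(577, 123) by repeated division:
577 = 4·123 + 85
123 = 1·85 + 38
85 = 2·38 + 9
38 = 4·9 + 2
9 = 4·2 + 1
2 = 2·1 + 0
Since gcd(123, 577) = 1, back-substitute to write 1 as a combination:
1 = 9 − 4·2
1 = −4·38 + 17·9
1 = 17·85 − 38·38
1 = −38·123 + 55·85
1 = 55·577 − 258·123
So 123·(-258) ≡ 1 (mod 577), and -258 ≡ 319 (mod 577).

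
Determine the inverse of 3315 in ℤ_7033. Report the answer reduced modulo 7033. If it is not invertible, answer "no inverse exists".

Euclidean algorithm on 7033, 3315:
7033 = 2*3315 + 403
3315 = 8*403 + 91
403 = 4*91 + 39
91 = 2*39 + 13
39 = 3*13 + 0
gcd(3315, 7033) = 13 ≠ 1, so 3315 has no multiplicative inverse modulo 7033.

no inverse exists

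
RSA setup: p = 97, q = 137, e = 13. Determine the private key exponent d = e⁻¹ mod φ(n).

3013

φ(n) = (p−1)(q−1) = 96·136 = 13056.
Need d with 13·d ≡ 1 (mod 13056). Apply the extended Euclidean algorithm:
13056 = 1004*13 + 4
13 = 3*4 + 1
4 = 4*1 + 0
Back-substitute:
1 = 13 − 3·4
1 = −3·13056 + 3013·13
So 13·3013 ≡ 1 (mod 13056), hence d = 3013.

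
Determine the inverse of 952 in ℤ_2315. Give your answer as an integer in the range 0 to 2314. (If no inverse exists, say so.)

gcd(2315, 952) by repeated division:
2315 = 2×952 + 411
952 = 2×411 + 130
411 = 3×130 + 21
130 = 6×21 + 4
21 = 5×4 + 1
4 = 4×1 + 0
gcd = 1, so the inverse exists. Back-substitute:
1 = 21 − 5·4
1 = −5·130 + 31·21
1 = 31·411 − 98·130
1 = −98·952 + 227·411
1 = 227·2315 − 552·952
Hence 952⁻¹ ≡ -552 ≡ 1763 (mod 2315).

1763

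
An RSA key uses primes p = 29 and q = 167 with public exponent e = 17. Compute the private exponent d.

φ(n) = (p−1)(q−1) = 28·166 = 4648.
Need d with 17·d ≡ 1 (mod 4648). Apply the extended Euclidean algorithm:
4648 = 273·17 + 7
17 = 2·7 + 3
7 = 2·3 + 1
3 = 3·1 + 0
Back-substitute:
1 = 7 − 2·3
1 = −2·17 + 5·7
1 = 5·4648 − 1367·17
So 17·(-1367) ≡ 1 (mod 4648), hence d ≡ -1367 ≡ 3281 (mod 4648).

3281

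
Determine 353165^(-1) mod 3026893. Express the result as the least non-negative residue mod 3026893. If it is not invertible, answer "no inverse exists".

965522

Apply the Euclidean algorithm to 3026893 and 353165:
3026893 = 8·353165 + 201573
353165 = 1·201573 + 151592
201573 = 1·151592 + 49981
151592 = 3·49981 + 1649
49981 = 30·1649 + 511
1649 = 3·511 + 116
511 = 4·116 + 47
116 = 2·47 + 22
47 = 2·22 + 3
22 = 7·3 + 1
3 = 3·1 + 0
Since gcd(353165, 3026893) = 1, back-substitute to write 1 as a combination:
1 = 22 − 7·3
1 = −7·47 + 15·22
1 = 15·116 − 37·47
1 = −37·511 + 163·116
1 = 163·1649 − 526·511
1 = −526·49981 + 15943·1649
1 = 15943·151592 − 48355·49981
1 = −48355·201573 + 64298·151592
1 = 64298·353165 − 112653·201573
1 = −112653·3026893 + 965522·353165
So 353165·965522 ≡ 1 (mod 3026893).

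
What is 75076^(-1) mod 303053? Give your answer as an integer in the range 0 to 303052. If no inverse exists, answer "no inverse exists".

Apply the Euclidean algorithm to 303053 and 75076:
303053 = 4·75076 + 2749
75076 = 27·2749 + 853
2749 = 3·853 + 190
853 = 4·190 + 93
190 = 2·93 + 4
93 = 23·4 + 1
4 = 4·1 + 0
Since gcd(75076, 303053) = 1, back-substitute to write 1 as a combination:
1 = 93 − 23·4
1 = −23·190 + 47·93
1 = 47·853 − 211·190
1 = −211·2749 + 680·853
1 = 680·75076 − 18571·2749
1 = −18571·303053 + 74964·75076
So 75076·74964 ≡ 1 (mod 303053).

74964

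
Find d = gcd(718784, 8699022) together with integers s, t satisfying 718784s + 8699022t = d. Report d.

Apply Euclid's algorithm to 8699022 and 718784:
8699022 = 12*718784 + 73614
718784 = 9*73614 + 56258
73614 = 1*56258 + 17356
56258 = 3*17356 + 4190
17356 = 4*4190 + 596
4190 = 7*596 + 18
596 = 33*18 + 2
18 = 9*2 + 0
gcd(718784, 8699022) = 2.
Working backward:
2 = 596 − 33·18
2 = −33·4190 + 232·596
2 = 232·17356 − 961·4190
2 = −961·56258 + 3115·17356
2 = 3115·73614 − 4076·56258
2 = −4076·718784 + 39799·73614
2 = 39799·8699022 − 481664·718784
So 2 = (39799)·8699022 + (-481664)·718784.

2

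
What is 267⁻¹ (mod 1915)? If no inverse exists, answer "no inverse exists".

Run Euclid on (1915, 267):
1915 = 7*267 + 46
267 = 5*46 + 37
46 = 1*37 + 9
37 = 4*9 + 1
9 = 9*1 + 0
The gcd is 1. Working backward:
1 = 37 − 4·9
1 = −4·46 + 5·37
1 = 5·267 − 29·46
1 = −29·1915 + 208·267
So 267·208 ≡ 1 (mod 1915).

208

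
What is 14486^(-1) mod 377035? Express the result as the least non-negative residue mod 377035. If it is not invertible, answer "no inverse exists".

Apply the Euclidean algorithm to 377035 and 14486:
377035 = 26·14486 + 399
14486 = 36·399 + 122
399 = 3·122 + 33
122 = 3·33 + 23
33 = 1·23 + 10
23 = 2·10 + 3
10 = 3·3 + 1
3 = 3·1 + 0
The gcd is 1. Working backward:
1 = 10 − 3·3
1 = −3·23 + 7·10
1 = 7·33 − 10·23
1 = −10·122 + 37·33
1 = 37·399 − 121·122
1 = −121·14486 + 4393·399
1 = 4393·377035 − 114339·14486
Hence 14486⁻¹ ≡ -114339 ≡ 262696 (mod 377035).

262696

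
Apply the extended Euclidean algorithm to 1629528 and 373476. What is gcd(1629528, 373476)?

12

Repeated division:
1629528 = 4·373476 + 135624
373476 = 2·135624 + 102228
135624 = 1·102228 + 33396
102228 = 3·33396 + 2040
33396 = 16·2040 + 756
2040 = 2·756 + 528
756 = 1·528 + 228
528 = 2·228 + 72
228 = 3·72 + 12
72 = 6·12 + 0
gcd(1629528, 373476) = 12.
Express as a combination:
12 = 228 − 3·72
12 = −3·528 + 7·228
12 = 7·756 − 10·528
12 = −10·2040 + 27·756
12 = 27·33396 − 442·2040
12 = −442·102228 + 1353·33396
12 = 1353·135624 − 1795·102228
12 = −1795·373476 + 4943·135624
12 = 4943·1629528 − 21567·373476
So 12 = (4943)·1629528 + (-21567)·373476.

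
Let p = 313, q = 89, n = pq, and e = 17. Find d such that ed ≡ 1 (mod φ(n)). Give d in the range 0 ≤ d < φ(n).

25841

φ(n) = (p−1)(q−1) = 312·88 = 27456.
Need d with 17·d ≡ 1 (mod 27456). Apply the extended Euclidean algorithm:
27456 = 1615*17 + 1
17 = 17*1 + 0
Back-substitute:
1 = 27456 − 1615·17
So 17·(-1615) ≡ 1 (mod 27456), hence d ≡ -1615 ≡ 25841 (mod 27456).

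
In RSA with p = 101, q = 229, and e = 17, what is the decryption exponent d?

φ(n) = (p−1)(q−1) = 100·228 = 22800.
Need d with 17·d ≡ 1 (mod 22800). Apply the extended Euclidean algorithm:
22800 = 1341×17 + 3
17 = 5×3 + 2
3 = 1×2 + 1
2 = 2×1 + 0
Back-substitute:
1 = 3 − 2
1 = −17 + 6·3
1 = 6·22800 − 8047·17
So 17·(-8047) ≡ 1 (mod 22800), hence d ≡ -8047 ≡ 14753 (mod 22800).

14753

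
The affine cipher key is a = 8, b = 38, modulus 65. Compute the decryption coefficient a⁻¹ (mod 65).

Extended Euclidean algorithm:
65 = 8·8 + 1
8 = 8·1 + 0
gcd = 1, so the inverse exists. Back-substitute:
1 = 65 − 8·8
Thus 8·(-8) ≡ 1 (mod 65); reducing, -8 mod 65 = 57.

57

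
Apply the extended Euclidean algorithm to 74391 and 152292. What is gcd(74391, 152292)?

Euclidean algorithm:
152292 = 2×74391 + 3510
74391 = 21×3510 + 681
3510 = 5×681 + 105
681 = 6×105 + 51
105 = 2×51 + 3
51 = 17×3 + 0
gcd(74391, 152292) = 3.
Working backward:
3 = 105 − 2·51
3 = −2·681 + 13·105
3 = 13·3510 − 67·681
3 = −67·74391 + 1420·3510
3 = 1420·152292 − 2907·74391
So 3 = (1420)·152292 + (-2907)·74391.

3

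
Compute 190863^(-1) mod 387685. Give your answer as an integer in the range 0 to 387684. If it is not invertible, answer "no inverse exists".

Apply the Euclidean algorithm to 387685 and 190863:
387685 = 2·190863 + 5959
190863 = 32·5959 + 175
5959 = 34·175 + 9
175 = 19·9 + 4
9 = 2·4 + 1
4 = 4·1 + 0
Since gcd(190863, 387685) = 1, back-substitute to write 1 as a combination:
1 = 9 − 2·4
1 = −2·175 + 39·9
1 = 39·5959 − 1328·175
1 = −1328·190863 + 42535·5959
1 = 42535·387685 − 86398·190863
Hence 190863⁻¹ ≡ -86398 ≡ 301287 (mod 387685).

301287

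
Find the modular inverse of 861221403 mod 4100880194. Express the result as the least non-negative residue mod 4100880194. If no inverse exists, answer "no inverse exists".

Apply the Euclidean algorithm to 4100880194 and 861221403:
4100880194 = 4·861221403 + 655994582
861221403 = 1·655994582 + 205226821
655994582 = 3·205226821 + 40314119
205226821 = 5·40314119 + 3656226
40314119 = 11·3656226 + 95633
3656226 = 38·95633 + 22172
95633 = 4·22172 + 6945
22172 = 3·6945 + 1337
6945 = 5·1337 + 260
1337 = 5·260 + 37
260 = 7·37 + 1
37 = 37·1 + 0
The gcd is 1. Working backward:
1 = 260 − 7·37
1 = −7·1337 + 36·260
1 = 36·6945 − 187·1337
1 = −187·22172 + 597·6945
1 = 597·95633 − 2575·22172
1 = −2575·3656226 + 98447·95633
1 = 98447·40314119 − 1085492·3656226
1 = −1085492·205226821 + 5525907·40314119
1 = 5525907·655994582 − 17663213·205226821
1 = −17663213·861221403 + 23189120·655994582
1 = 23189120·4100880194 − 110419693·861221403
Thus 861221403·(-110419693) ≡ 1 (mod 4100880194); reducing, -110419693 mod 4100880194 = 3990460501.

3990460501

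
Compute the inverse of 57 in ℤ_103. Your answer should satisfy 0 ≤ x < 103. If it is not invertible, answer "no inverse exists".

Apply the Euclidean algorithm to 103 and 57:
103 = 1·57 + 46
57 = 1·46 + 11
46 = 4·11 + 2
11 = 5·2 + 1
2 = 2·1 + 0
The gcd is 1. Working backward:
1 = 11 − 5·2
1 = −5·46 + 21·11
1 = 21·57 − 26·46
1 = −26·103 + 47·57
So 57·47 ≡ 1 (mod 103).

47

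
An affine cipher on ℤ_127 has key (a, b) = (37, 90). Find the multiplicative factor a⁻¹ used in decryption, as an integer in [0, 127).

gcd(127, 37) by repeated division:
127 = 3·37 + 16
37 = 2·16 + 5
16 = 3·5 + 1
5 = 5·1 + 0
gcd = 1, so the inverse exists. Back-substitute:
1 = 16 − 3·5
1 = −3·37 + 7·16
1 = 7·127 − 24·37
Thus 37·(-24) ≡ 1 (mod 127); reducing, -24 mod 127 = 103.

103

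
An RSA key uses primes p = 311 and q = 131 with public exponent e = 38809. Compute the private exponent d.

37489

φ(n) = (p−1)(q−1) = 310·130 = 40300.
Need d with 38809·d ≡ 1 (mod 40300). Apply the extended Euclidean algorithm:
40300 = 1·38809 + 1491
38809 = 26·1491 + 43
1491 = 34·43 + 29
43 = 1·29 + 14
29 = 2·14 + 1
14 = 14·1 + 0
Back-substitute:
1 = 29 − 2·14
1 = −2·43 + 3·29
1 = 3·1491 − 104·43
1 = −104·38809 + 2707·1491
1 = 2707·40300 − 2811·38809
So 38809·(-2811) ≡ 1 (mod 40300), hence d ≡ -2811 ≡ 37489 (mod 40300).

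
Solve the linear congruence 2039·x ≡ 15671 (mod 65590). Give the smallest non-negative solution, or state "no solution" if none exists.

First find gcd(2039, 65590):
65590 = 32×2039 + 342
2039 = 5×342 + 329
342 = 1×329 + 13
329 = 25×13 + 4
13 = 3×4 + 1
4 = 4×1 + 0
gcd = 1, so a unique solution mod 65590 exists.
Back-substitute for the Bézout coefficients:
1 = 13 − 3·4
1 = −3·329 + 76·13
1 = 76·342 − 79·329
1 = −79·2039 + 471·342
1 = 471·65590 − 15151·2039
So 2039·(-15151) ≡ 1 (mod 65590), giving 2039⁻¹ ≡ 50439.
x ≡ 2039⁻¹·15671 ≡ 50439·15671 ≡ 4479 (mod 65590).

4479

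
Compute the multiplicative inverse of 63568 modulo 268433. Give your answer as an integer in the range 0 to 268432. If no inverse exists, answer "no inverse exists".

148367

Run Euclid on (268433, 63568):
268433 = 4*63568 + 14161
63568 = 4*14161 + 6924
14161 = 2*6924 + 313
6924 = 22*313 + 38
313 = 8*38 + 9
38 = 4*9 + 2
9 = 4*2 + 1
2 = 2*1 + 0
Since gcd(63568, 268433) = 1, back-substitute to write 1 as a combination:
1 = 9 − 4·2
1 = −4·38 + 17·9
1 = 17·313 − 140·38
1 = −140·6924 + 3097·313
1 = 3097·14161 − 6334·6924
1 = −6334·63568 + 28433·14161
1 = 28433·268433 − 120066·63568
Hence 63568⁻¹ ≡ -120066 ≡ 148367 (mod 268433).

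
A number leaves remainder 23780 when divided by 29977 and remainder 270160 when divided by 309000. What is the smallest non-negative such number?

3745350160

Write x = 23780 + 29977·k. Then 29977·k ≡ 270160 − 23780 ≡ 246380 (mod 309000).
Need 29977⁻¹ mod 309000. Extended Euclid on (309000, 29977):
309000 = 10×29977 + 9230
29977 = 3×9230 + 2287
9230 = 4×2287 + 82
2287 = 27×82 + 73
82 = 1×73 + 9
73 = 8×9 + 1
9 = 9×1 + 0
Back-substitute:
1 = 73 − 8·9
1 = −8·82 + 9·73
1 = 9·2287 − 251·82
1 = −251·9230 + 1013·2287
1 = 1013·29977 − 3290·9230
1 = −3290·309000 + 33913·29977
29977⁻¹ ≡ 33913 (mod 309000), so k ≡ 33913·246380 ≡ 124940 (mod 309000).
x = 23780 + 29977·124940 = 3745350160.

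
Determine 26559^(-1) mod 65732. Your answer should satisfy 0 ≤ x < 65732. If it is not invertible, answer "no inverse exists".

42027

Extended Euclidean algorithm:
65732 = 2·26559 + 12614
26559 = 2·12614 + 1331
12614 = 9·1331 + 635
1331 = 2·635 + 61
635 = 10·61 + 25
61 = 2·25 + 11
25 = 2·11 + 3
11 = 3·3 + 2
3 = 1·2 + 1
2 = 2·1 + 0
The gcd is 1. Working backward:
1 = 3 − 2
1 = −11 + 4·3
1 = 4·25 − 9·11
1 = −9·61 + 22·25
1 = 22·635 − 229·61
1 = −229·1331 + 480·635
1 = 480·12614 − 4549·1331
1 = −4549·26559 + 9578·12614
1 = 9578·65732 − 23705·26559
Thus 26559·(-23705) ≡ 1 (mod 65732); reducing, -23705 mod 65732 = 42027.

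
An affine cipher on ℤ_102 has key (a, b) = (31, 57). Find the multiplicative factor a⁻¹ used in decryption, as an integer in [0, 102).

79

Apply the Euclidean algorithm to 102 and 31:
102 = 3·31 + 9
31 = 3·9 + 4
9 = 2·4 + 1
4 = 4·1 + 0
Since gcd(31, 102) = 1, back-substitute to write 1 as a combination:
1 = 9 − 2·4
1 = −2·31 + 7·9
1 = 7·102 − 23·31
Thus 31·(-23) ≡ 1 (mod 102); reducing, -23 mod 102 = 79.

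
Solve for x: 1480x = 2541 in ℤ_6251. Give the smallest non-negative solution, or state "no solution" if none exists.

5446

First find gcd(1480, 6251):
6251 = 4×1480 + 331
1480 = 4×331 + 156
331 = 2×156 + 19
156 = 8×19 + 4
19 = 4×4 + 3
4 = 1×3 + 1
3 = 3×1 + 0
gcd = 1, so a unique solution mod 6251 exists.
Back-substitute for the Bézout coefficients:
1 = 4 − 3
1 = −19 + 5·4
1 = 5·156 − 41·19
1 = −41·331 + 87·156
1 = 87·1480 − 389·331
1 = −389·6251 + 1643·1480
So 1480·(1643) ≡ 1 (mod 6251), giving 1480⁻¹ ≡ 1643.
x ≡ 1480⁻¹·2541 ≡ 1643·2541 ≡ 5446 (mod 6251).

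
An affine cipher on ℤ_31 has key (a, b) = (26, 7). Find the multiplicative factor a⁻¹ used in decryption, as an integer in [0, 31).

Run Euclid on (31, 26):
31 = 1·26 + 5
26 = 5·5 + 1
5 = 5·1 + 0
Since gcd(26, 31) = 1, back-substitute to write 1 as a combination:
1 = 26 − 5·5
1 = −5·31 + 6·26
So 26·6 ≡ 1 (mod 31).

6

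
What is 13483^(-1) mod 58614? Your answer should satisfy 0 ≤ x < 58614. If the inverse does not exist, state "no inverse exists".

Extended Euclidean algorithm:
58614 = 4×13483 + 4682
13483 = 2×4682 + 4119
4682 = 1×4119 + 563
4119 = 7×563 + 178
563 = 3×178 + 29
178 = 6×29 + 4
29 = 7×4 + 1
4 = 4×1 + 0
Since gcd(13483, 58614) = 1, back-substitute to write 1 as a combination:
1 = 29 − 7·4
1 = −7·178 + 43·29
1 = 43·563 − 136·178
1 = −136·4119 + 995·563
1 = 995·4682 − 1131·4119
1 = −1131·13483 + 3257·4682
1 = 3257·58614 − 14159·13483
Hence 13483⁻¹ ≡ -14159 ≡ 44455 (mod 58614).

44455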